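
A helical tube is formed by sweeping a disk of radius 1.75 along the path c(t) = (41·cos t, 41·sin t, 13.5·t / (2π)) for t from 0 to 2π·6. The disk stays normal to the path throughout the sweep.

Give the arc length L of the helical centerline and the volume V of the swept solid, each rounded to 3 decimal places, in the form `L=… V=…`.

2πR = 2π·41 = 257.610598
per-turn = √(257.610598² + 13.5²) = √(66363.2200 + 182.25) = √66545.4700 = 257.964087
L = 6 × 257.964087 = 1547.784520
V = π·1.75² × L = 9.621128 × 1547.784520 = 14891.432210

L=1547.785 V=14891.432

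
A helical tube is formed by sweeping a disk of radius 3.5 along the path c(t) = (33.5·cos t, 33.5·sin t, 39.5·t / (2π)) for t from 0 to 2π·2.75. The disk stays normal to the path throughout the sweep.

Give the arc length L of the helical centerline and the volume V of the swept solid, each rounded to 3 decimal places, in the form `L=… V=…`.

L=588.943 V=22665.166

2πR = 2π·33.5 = 210.486708
per-turn = √(210.486708² + 39.5²) = √(44304.6542 + 1560.25) = √45864.9042 = 214.160931
L = 2.75 × 214.160931 = 588.942559
V = π·3.5² × L = 38.484510 × 588.942559 = 22665.165801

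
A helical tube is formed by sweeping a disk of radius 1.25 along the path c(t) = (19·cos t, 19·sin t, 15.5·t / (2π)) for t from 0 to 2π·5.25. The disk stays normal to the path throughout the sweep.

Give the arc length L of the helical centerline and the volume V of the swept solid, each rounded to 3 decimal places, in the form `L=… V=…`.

2πR = 2π·19 = 119.380521
per-turn = √(119.380521² + 15.5²) = √(14251.7088 + 240.25) = √14491.9588 = 120.382552
L = 5.25 × 120.382552 = 632.008396
V = π·1.25² × L = 4.908739 × 632.008396 = 3102.363961

L=632.008 V=3102.364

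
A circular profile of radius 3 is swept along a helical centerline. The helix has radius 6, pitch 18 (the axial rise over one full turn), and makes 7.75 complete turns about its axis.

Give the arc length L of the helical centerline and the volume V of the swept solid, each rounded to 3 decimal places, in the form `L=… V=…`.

2πR = 2π·6 = 37.699112
per-turn = √(37.699112² + 18²) = √(1421.2230 + 324) = √1745.2230 = 41.775867
L = 7.75 × 41.775867 = 323.762966
V = π·3² × L = 28.274334 × 323.762966 = 9154.182213

L=323.763 V=9154.182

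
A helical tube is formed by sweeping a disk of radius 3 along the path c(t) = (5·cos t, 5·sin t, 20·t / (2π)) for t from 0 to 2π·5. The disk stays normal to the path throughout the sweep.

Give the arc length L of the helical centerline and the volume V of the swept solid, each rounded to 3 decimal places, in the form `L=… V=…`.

L=186.210 V=5264.952

2πR = 2π·5 = 31.415927
per-turn = √(31.415927² + 20²) = √(986.9604 + 400) = √1386.9604 = 37.241918
L = 5 × 37.241918 = 186.209589
V = π·3² × L = 28.274334 × 186.209589 = 5264.952089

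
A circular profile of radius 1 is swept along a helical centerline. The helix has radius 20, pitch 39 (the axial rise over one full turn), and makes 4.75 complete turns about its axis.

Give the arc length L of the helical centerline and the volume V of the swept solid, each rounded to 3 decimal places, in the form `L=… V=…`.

L=624.988 V=1963.458

2πR = 2π·20 = 125.663706
per-turn = √(125.663706² + 39²) = √(15791.3670 + 1521) = √17312.3670 = 131.576468
L = 4.75 × 131.576468 = 624.988225
V = π·1² × L = 3.141593 × 624.988225 = 1963.458416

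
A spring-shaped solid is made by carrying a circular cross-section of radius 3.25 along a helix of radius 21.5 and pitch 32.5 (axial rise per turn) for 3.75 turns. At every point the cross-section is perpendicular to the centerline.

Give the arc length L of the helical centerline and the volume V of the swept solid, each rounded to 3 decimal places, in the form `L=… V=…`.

L=521.036 V=17289.580

2πR = 2π·21.5 = 135.088484
per-turn = √(135.088484² + 32.5²) = √(18248.8985 + 1056.25) = √19305.1485 = 138.942969
L = 3.75 × 138.942969 = 521.036132
V = π·3.25² × L = 33.183072 × 521.036132 = 17289.579708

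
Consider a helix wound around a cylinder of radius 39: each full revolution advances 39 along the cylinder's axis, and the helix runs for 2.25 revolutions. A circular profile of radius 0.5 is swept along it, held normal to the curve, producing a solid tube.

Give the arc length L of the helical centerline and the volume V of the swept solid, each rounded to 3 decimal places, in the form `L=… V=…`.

L=558.289 V=438.479

2πR = 2π·39 = 245.044227
per-turn = √(245.044227² + 39²) = √(60046.6732 + 1521) = √61567.6732 = 248.128340
L = 2.25 × 248.128340 = 558.288765
V = π·0.5² × L = 0.785398 × 558.288765 = 438.478971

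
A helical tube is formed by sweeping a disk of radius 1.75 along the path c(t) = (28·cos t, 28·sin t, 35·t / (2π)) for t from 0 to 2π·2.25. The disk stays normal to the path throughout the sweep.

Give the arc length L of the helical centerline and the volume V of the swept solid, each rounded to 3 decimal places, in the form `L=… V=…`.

L=403.598 V=3883.068

2πR = 2π·28 = 175.929189
per-turn = √(175.929189² + 35²) = √(30951.0794 + 1225) = √32176.0794 = 179.376920
L = 2.25 × 179.376920 = 403.598070
V = π·1.75² × L = 9.621128 × 403.598070 = 3883.068489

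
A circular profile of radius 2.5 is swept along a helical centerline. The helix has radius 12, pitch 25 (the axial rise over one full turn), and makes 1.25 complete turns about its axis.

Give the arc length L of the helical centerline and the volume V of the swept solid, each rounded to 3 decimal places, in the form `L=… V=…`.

2πR = 2π·12 = 75.398224
per-turn = √(75.398224² + 25²) = √(5684.8921 + 625) = √6309.8921 = 79.434829
L = 1.25 × 79.434829 = 99.293537
V = π·2.5² × L = 19.634954 × 99.293537 = 1949.624037

L=99.294 V=1949.624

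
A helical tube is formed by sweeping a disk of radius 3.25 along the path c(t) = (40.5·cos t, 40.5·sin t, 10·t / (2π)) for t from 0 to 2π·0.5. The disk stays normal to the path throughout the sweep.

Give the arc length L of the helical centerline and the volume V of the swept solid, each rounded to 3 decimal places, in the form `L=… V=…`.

2πR = 2π·40.5 = 254.469005
per-turn = √(254.469005² + 10²) = √(64754.4745 + 100) = √64854.4745 = 254.665417
L = 0.5 × 254.665417 = 127.332708
V = π·3.25² × L = 33.183072 × 127.332708 = 4225.290481

L=127.333 V=4225.290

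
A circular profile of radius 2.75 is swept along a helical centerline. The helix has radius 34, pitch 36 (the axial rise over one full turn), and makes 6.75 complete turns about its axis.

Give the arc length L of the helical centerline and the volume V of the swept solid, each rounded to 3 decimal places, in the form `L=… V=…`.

L=1462.323 V=34742.289

2πR = 2π·34 = 213.628300
per-turn = √(213.628300² + 36²) = √(45637.0508 + 1296) = √46933.0508 = 216.640372
L = 6.75 × 216.640372 = 1462.322511
V = π·2.75² × L = 23.758294 × 1462.322511 = 34742.288776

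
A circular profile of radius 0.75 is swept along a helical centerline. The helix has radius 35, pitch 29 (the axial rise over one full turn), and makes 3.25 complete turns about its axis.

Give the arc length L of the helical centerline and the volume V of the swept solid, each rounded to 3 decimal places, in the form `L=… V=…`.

L=720.900 V=1273.935

2πR = 2π·35 = 219.911486
per-turn = √(219.911486² + 29²) = √(48361.0616 + 841) = √49202.0616 = 221.815377
L = 3.25 × 221.815377 = 720.899976
V = π·0.75² × L = 1.767146 × 720.899976 = 1273.935413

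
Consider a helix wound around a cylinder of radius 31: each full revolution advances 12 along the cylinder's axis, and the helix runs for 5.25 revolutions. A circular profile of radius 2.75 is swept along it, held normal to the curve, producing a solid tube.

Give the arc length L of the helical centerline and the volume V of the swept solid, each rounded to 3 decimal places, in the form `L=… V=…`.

2πR = 2π·31 = 194.778745
per-turn = √(194.778745² + 12²) = √(37938.7593 + 144) = √38082.7593 = 195.148045
L = 5.25 × 195.148045 = 1024.527234
V = π·2.75² × L = 23.758294 × 1024.527234 = 24341.019696

L=1024.527 V=24341.020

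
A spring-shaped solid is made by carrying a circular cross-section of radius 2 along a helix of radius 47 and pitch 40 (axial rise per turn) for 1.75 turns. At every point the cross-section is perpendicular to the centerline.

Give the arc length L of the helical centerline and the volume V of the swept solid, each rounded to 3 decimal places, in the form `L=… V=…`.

L=521.511 V=6553.503

2πR = 2π·47 = 295.309709
per-turn = √(295.309709² + 40²) = √(87207.8245 + 1600) = √88807.8245 = 298.006417
L = 1.75 × 298.006417 = 521.511229
V = π·2² × L = 12.566371 × 521.511229 = 6553.503389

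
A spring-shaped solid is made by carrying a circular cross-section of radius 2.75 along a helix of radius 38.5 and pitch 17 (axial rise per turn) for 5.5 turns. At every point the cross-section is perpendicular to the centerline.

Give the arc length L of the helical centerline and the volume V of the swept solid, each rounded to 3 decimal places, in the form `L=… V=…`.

2πR = 2π·38.5 = 241.902634
per-turn = √(241.902634² + 17²) = √(58516.8845 + 289) = √58805.8845 = 242.499246
L = 5.5 × 242.499246 = 1333.745855
V = π·2.75² × L = 23.758294 × 1333.745855 = 31687.526737

L=1333.746 V=31687.527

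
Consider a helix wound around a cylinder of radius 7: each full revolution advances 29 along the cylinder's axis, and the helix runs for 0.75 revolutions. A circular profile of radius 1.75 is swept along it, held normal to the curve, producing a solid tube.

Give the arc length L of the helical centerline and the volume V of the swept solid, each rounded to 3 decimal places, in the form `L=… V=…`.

L=39.512 V=380.149

2πR = 2π·7 = 43.982297
per-turn = √(43.982297² + 29²) = √(1934.4425 + 841) = √2775.4425 = 52.682468
L = 0.75 × 52.682468 = 39.511851
V = π·1.75² × L = 9.621128 × 39.511851 = 380.148558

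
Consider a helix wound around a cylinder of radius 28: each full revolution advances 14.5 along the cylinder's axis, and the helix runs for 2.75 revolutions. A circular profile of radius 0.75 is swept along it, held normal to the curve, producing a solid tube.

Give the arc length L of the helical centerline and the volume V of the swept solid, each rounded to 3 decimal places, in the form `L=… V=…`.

2πR = 2π·28 = 175.929189
per-turn = √(175.929189² + 14.5²) = √(30951.0794 + 210.25) = √31161.3294 = 176.525719
L = 2.75 × 176.525719 = 485.445727
V = π·0.75² × L = 1.767146 × 485.445727 = 857.853410

L=485.446 V=857.853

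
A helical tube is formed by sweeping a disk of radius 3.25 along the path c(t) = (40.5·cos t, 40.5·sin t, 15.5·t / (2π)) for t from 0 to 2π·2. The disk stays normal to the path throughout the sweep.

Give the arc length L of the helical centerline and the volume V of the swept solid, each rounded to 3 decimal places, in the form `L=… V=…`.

2πR = 2π·40.5 = 254.469005
per-turn = √(254.469005² + 15.5²) = √(64754.4745 + 240.25) = √64994.7245 = 254.940629
L = 2 × 254.940629 = 509.881259
V = π·3.25² × L = 33.183072 × 509.881259 = 16919.426722

L=509.881 V=16919.427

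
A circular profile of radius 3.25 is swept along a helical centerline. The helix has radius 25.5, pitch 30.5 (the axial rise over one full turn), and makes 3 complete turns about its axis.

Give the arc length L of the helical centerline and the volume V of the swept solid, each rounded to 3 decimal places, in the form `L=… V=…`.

2πR = 2π·25.5 = 160.221225
per-turn = √(160.221225² + 30.5²) = √(25670.8410 + 930.25) = √26601.0910 = 163.098409
L = 3 × 163.098409 = 489.295227
V = π·3.25² × L = 33.183072 × 489.295227 = 16236.318953

L=489.295 V=16236.319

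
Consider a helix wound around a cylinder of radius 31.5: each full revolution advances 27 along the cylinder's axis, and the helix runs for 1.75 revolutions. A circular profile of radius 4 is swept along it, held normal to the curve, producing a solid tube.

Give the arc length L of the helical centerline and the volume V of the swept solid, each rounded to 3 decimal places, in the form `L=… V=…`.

2πR = 2π·31.5 = 197.920337
per-turn = √(197.920337² + 27²) = √(39172.4599 + 729) = √39901.4599 = 199.753498
L = 1.75 × 199.753498 = 349.568621
V = π·4² × L = 50.265482 × 349.568621 = 17571.235391

L=349.569 V=17571.235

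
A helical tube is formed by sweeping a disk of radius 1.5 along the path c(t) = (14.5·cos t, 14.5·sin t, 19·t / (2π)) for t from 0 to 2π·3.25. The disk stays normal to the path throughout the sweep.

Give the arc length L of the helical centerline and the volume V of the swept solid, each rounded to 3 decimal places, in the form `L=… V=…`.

2πR = 2π·14.5 = 91.106187
per-turn = √(91.106187² + 19²) = √(8300.3373 + 361) = √8661.3373 = 93.066306
L = 3.25 × 93.066306 = 302.465494
V = π·1.5² × L = 7.068583 × 302.465494 = 2138.002593

L=302.465 V=2138.003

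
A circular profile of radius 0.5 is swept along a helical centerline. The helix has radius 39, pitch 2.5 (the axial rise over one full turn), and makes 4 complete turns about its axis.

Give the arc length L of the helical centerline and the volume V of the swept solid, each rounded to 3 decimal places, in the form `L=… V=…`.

L=980.228 V=769.869

2πR = 2π·39 = 245.044227
per-turn = √(245.044227² + 2.5²) = √(60046.6732 + 6.25) = √60052.9232 = 245.056979
L = 4 × 245.056979 = 980.227918
V = π·0.5² × L = 0.785398 × 980.227918 = 769.869206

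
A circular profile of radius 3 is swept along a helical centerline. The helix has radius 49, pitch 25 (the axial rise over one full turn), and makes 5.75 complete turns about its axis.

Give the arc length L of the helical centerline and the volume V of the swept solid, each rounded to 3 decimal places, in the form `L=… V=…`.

L=1776.114 V=50218.447

2πR = 2π·49 = 307.876080
per-turn = √(307.876080² + 25²) = √(94787.6807 + 625) = √95412.6807 = 308.889431
L = 5.75 × 308.889431 = 1776.114229
V = π·3² × L = 28.274334 × 1776.114229 = 50218.446725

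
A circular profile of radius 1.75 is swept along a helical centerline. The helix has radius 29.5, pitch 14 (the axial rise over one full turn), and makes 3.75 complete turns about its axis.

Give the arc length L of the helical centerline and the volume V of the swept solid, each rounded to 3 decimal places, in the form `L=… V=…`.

2πR = 2π·29.5 = 185.353967
per-turn = √(185.353967² + 14²) = √(34356.0929 + 196) = √34552.0929 = 185.881933
L = 3.75 × 185.881933 = 697.057248
V = π·1.75² × L = 9.621128 × 697.057248 = 6706.476657

L=697.057 V=6706.477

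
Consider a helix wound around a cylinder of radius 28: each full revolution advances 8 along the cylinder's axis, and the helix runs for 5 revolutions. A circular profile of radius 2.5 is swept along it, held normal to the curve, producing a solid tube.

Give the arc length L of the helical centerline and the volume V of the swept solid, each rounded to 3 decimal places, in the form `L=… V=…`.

L=880.555 V=17289.656

2πR = 2π·28 = 175.929189
per-turn = √(175.929189² + 8²) = √(30951.0794 + 64) = √31015.0794 = 176.110986
L = 5 × 176.110986 = 880.554930
V = π·2.5² × L = 19.634954 × 880.554930 = 17289.655623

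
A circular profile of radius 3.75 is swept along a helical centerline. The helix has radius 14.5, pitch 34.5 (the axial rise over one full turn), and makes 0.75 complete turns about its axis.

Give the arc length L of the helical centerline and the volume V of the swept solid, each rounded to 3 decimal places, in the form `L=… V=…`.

2πR = 2π·14.5 = 91.106187
per-turn = √(91.106187² + 34.5²) = √(8300.3373 + 1190.25) = √9490.5873 = 97.419645
L = 0.75 × 97.419645 = 73.064734
V = π·3.75² × L = 44.178647 × 73.064734 = 3227.901070

L=73.065 V=3227.901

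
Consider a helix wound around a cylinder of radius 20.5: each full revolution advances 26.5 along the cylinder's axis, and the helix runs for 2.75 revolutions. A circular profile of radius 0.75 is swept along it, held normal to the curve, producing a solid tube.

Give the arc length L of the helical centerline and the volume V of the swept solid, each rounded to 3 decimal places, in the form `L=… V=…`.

2πR = 2π·20.5 = 128.805299
per-turn = √(128.805299² + 26.5²) = √(16590.8050 + 702.25) = √17293.0550 = 131.503061
L = 2.75 × 131.503061 = 361.633417
V = π·0.75² × L = 1.767146 × 361.633417 = 639.058999

L=361.633 V=639.059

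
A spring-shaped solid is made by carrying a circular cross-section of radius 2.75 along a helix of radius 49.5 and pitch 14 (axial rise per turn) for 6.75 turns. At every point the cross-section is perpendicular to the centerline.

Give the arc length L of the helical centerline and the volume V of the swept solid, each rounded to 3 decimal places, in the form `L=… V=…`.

2πR = 2π·49.5 = 311.017673
per-turn = √(311.017673² + 14²) = √(96731.9927 + 196) = √96927.9927 = 311.332608
L = 6.75 × 311.332608 = 2101.495103
V = π·2.75² × L = 23.758294 × 2101.495103 = 49927.939433

L=2101.495 V=49927.939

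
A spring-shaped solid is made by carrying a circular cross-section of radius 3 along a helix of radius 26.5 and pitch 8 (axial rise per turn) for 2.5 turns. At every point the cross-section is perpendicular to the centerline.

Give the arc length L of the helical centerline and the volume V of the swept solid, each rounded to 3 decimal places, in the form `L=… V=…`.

2πR = 2π·26.5 = 166.504411
per-turn = √(166.504411² + 8²) = √(27723.7188 + 64) = √27787.7188 = 166.696487
L = 2.5 × 166.696487 = 416.741217
V = π·3² × L = 28.274334 × 416.741217 = 11783.080323

L=416.741 V=11783.080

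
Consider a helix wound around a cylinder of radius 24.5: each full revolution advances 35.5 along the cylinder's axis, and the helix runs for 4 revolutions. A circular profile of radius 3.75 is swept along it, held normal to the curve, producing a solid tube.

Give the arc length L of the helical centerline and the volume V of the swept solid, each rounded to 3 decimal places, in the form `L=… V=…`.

2πR = 2π·24.5 = 153.938040
per-turn = √(153.938040² + 35.5²) = √(23696.9202 + 1260.25) = √24957.1702 = 157.978385
L = 4 × 157.978385 = 631.913541
V = π·3.75² × L = 44.178647 × 631.913541 = 27917.085045

L=631.914 V=27917.085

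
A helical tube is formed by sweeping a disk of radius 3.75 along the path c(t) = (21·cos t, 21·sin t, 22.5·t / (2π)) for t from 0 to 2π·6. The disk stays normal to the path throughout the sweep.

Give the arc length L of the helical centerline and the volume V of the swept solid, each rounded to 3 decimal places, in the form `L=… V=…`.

2πR = 2π·21 = 131.946891
per-turn = √(131.946891² + 22.5²) = √(17409.9822 + 506.25) = √17916.2322 = 133.851530
L = 6 × 133.851530 = 803.109182
V = π·3.75² × L = 44.178647 × 803.109182 = 35480.276797

L=803.109 V=35480.277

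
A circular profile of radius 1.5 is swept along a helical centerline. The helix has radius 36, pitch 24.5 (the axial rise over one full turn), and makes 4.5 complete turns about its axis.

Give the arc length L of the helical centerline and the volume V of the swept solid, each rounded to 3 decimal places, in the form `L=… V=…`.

L=1023.829 V=7237.024

2πR = 2π·36 = 226.194671
per-turn = √(226.194671² + 24.5²) = √(51164.0292 + 600.25) = √51764.2792 = 227.517646
L = 4.5 × 227.517646 = 1023.829407
V = π·1.5² × L = 7.068583 × 1023.829407 = 7237.023621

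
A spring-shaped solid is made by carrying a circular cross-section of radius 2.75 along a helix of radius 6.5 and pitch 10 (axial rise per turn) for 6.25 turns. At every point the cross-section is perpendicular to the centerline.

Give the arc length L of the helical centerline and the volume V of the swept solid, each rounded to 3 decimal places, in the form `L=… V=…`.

L=262.795 V=6243.554

2πR = 2π·6.5 = 40.840704
per-turn = √(40.840704² + 10²) = √(1667.9631 + 100) = √1767.9631 = 42.047154
L = 6.25 × 42.047154 = 262.794711
V = π·2.75² × L = 23.758294 × 262.794711 = 6243.554130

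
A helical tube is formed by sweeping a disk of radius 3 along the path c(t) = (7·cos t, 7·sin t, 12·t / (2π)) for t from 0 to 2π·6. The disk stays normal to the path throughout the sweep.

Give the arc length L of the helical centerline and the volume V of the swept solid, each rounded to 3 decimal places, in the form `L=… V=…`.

L=273.540 V=7734.151

2πR = 2π·7 = 43.982297
per-turn = √(43.982297² + 12²) = √(1934.4425 + 144) = √2078.4425 = 45.589938
L = 6 × 45.589938 = 273.539629
V = π·3² × L = 28.274334 × 273.539629 = 7734.150801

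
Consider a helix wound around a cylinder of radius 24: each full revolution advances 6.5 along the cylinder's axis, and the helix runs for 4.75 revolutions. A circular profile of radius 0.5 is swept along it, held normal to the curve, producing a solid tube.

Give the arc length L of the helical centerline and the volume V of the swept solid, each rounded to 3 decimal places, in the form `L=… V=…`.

2πR = 2π·24 = 150.796447
per-turn = √(150.796447² + 6.5²) = √(22739.5685 + 42.25) = √22781.8185 = 150.936472
L = 4.75 × 150.936472 = 716.948241
V = π·0.5² × L = 0.785398 × 716.948241 = 563.089832

L=716.948 V=563.090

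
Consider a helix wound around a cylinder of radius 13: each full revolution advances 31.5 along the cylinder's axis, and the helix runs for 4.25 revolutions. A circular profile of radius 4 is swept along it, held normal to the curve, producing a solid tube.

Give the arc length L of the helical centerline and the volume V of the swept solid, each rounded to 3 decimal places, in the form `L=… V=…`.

2πR = 2π·13 = 81.681409
per-turn = √(81.681409² + 31.5²) = √(6671.8526 + 992.25) = √7664.1026 = 87.544860
L = 4.25 × 87.544860 = 372.065657
V = π·4² × L = 50.265482 × 372.065657 = 18702.059731

L=372.066 V=18702.060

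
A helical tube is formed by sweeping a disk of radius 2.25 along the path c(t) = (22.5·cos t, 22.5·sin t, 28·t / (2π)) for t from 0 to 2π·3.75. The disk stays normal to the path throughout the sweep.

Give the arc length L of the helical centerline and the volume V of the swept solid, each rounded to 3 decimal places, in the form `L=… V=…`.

L=540.442 V=8595.356

2πR = 2π·22.5 = 141.371669
per-turn = √(141.371669² + 28²) = √(19985.9489 + 784) = √20769.9489 = 144.117830
L = 3.75 × 144.117830 = 540.441862
V = π·2.25² × L = 15.904313 × 540.441862 = 8595.356434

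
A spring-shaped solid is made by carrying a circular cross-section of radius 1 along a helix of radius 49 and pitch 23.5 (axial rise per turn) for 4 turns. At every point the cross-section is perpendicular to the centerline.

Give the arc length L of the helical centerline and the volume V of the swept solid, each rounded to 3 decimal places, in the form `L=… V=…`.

2πR = 2π·49 = 307.876080
per-turn = √(307.876080² + 23.5²) = √(94787.6807 + 552.25) = √95339.9307 = 308.771648
L = 4 × 308.771648 = 1235.086592
V = π·1² × L = 3.141593 × 1235.086592 = 3880.138965

L=1235.087 V=3880.139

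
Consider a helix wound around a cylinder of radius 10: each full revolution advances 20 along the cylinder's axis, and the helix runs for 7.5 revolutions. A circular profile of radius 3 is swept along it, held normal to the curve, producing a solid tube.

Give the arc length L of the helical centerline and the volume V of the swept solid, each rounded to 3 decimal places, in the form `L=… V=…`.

2πR = 2π·10 = 62.831853
per-turn = √(62.831853² + 20²) = √(3947.8418 + 400) = √4347.8418 = 65.938166
L = 7.5 × 65.938166 = 494.536246
V = π·3² × L = 28.274334 × 494.536246 = 13982.682948

L=494.536 V=13982.683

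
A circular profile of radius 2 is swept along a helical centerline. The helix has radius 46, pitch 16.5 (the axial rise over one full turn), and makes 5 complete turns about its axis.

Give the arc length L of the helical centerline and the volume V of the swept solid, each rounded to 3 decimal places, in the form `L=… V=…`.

2πR = 2π·46 = 289.026524
per-turn = √(289.026524² + 16.5²) = √(83536.3317 + 272.25) = √83808.5817 = 289.497119
L = 5 × 289.497119 = 1447.485593
V = π·2² × L = 12.566371 × 1447.485593 = 18189.640418

L=1447.486 V=18189.640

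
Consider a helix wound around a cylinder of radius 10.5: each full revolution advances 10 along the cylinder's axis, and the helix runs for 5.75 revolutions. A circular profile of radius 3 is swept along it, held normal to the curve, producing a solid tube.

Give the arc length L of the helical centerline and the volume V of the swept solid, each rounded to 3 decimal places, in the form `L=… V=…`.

L=383.680 V=10848.307

2πR = 2π·10.5 = 65.973446
per-turn = √(65.973446² + 10²) = √(4352.4955 + 100) = √4452.4955 = 66.727023
L = 5.75 × 66.727023 = 383.680380
V = π·3² × L = 28.274334 × 383.680380 = 10848.307162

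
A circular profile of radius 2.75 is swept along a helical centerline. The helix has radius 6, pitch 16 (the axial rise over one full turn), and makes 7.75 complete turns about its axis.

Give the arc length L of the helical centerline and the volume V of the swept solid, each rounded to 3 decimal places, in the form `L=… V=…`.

2πR = 2π·6 = 37.699112
per-turn = √(37.699112² + 16²) = √(1421.2230 + 256) = √1677.2230 = 40.953914
L = 7.75 × 40.953914 = 317.392830
V = π·2.75² × L = 23.758294 × 317.392830 = 7540.712307

L=317.393 V=7540.712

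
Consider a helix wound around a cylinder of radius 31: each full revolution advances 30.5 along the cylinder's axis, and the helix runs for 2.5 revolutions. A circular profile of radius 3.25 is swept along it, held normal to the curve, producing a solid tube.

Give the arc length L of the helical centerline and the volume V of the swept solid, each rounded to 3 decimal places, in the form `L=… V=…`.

2πR = 2π·31 = 194.778745
per-turn = √(194.778745² + 30.5²) = √(37938.7593 + 930.25) = √38869.0093 = 197.152249
L = 2.5 × 197.152249 = 492.880623
V = π·3.25² × L = 33.183072 × 492.880623 = 16355.293389

L=492.881 V=16355.293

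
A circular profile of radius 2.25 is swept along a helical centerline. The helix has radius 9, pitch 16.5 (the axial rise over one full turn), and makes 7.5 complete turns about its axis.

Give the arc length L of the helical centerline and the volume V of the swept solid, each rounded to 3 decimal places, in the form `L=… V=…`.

2πR = 2π·9 = 56.548668
per-turn = √(56.548668² + 16.5²) = √(3197.7518 + 272.25) = √3470.0018 = 58.906721
L = 7.5 × 58.906721 = 441.800410
V = π·2.25² × L = 15.904313 × 441.800410 = 7026.531928

L=441.800 V=7026.532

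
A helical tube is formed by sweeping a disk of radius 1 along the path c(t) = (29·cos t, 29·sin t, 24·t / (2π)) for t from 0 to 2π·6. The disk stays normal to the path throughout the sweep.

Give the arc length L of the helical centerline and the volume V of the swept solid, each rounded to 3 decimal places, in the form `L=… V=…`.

2πR = 2π·29 = 182.212374
per-turn = √(182.212374² + 24²) = √(33201.3492 + 576) = √33777.3492 = 183.786151
L = 6 × 183.786151 = 1102.716904
V = π·1² × L = 3.141593 × 1102.716904 = 3464.287326

L=1102.717 V=3464.287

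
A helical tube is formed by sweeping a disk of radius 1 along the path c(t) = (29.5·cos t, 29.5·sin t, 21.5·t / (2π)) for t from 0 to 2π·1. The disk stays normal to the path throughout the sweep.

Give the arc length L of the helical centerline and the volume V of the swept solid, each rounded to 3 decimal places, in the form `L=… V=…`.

L=186.597 V=586.211

2πR = 2π·29.5 = 185.353967
per-turn = √(185.353967² + 21.5²) = √(34356.0929 + 462.25) = √34818.3429 = 186.596739
L = 1 × 186.596739 = 186.596739
V = π·1² × L = 3.141593 × 186.596739 = 586.210944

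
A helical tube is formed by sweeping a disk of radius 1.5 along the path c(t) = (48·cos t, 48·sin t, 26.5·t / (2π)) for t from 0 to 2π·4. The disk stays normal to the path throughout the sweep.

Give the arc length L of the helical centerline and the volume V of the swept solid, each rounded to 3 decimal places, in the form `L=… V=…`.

2πR = 2π·48 = 301.592895
per-turn = √(301.592895² + 26.5²) = √(90958.2742 + 702.25) = √91660.5242 = 302.754891
L = 4 × 302.754891 = 1211.019565
V = π·1.5² × L = 7.068583 × 1211.019565 = 8560.192879

L=1211.020 V=8560.193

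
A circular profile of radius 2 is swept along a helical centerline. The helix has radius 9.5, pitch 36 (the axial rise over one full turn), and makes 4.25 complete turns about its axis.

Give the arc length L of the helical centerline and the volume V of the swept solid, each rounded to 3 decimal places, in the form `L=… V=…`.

L=296.251 V=3722.794

2πR = 2π·9.5 = 59.690260
per-turn = √(59.690260² + 36²) = √(3562.9272 + 1296) = √4858.9272 = 69.706005
L = 4.25 × 69.706005 = 296.250523
V = π·2² × L = 12.566371 × 296.250523 = 3722.793866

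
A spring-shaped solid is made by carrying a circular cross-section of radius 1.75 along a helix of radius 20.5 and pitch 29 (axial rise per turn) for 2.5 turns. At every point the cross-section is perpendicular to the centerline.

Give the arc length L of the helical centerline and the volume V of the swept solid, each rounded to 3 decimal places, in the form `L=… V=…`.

L=330.074 V=3175.683

2πR = 2π·20.5 = 128.805299
per-turn = √(128.805299² + 29²) = √(16590.8050 + 841) = √17431.8050 = 132.029561
L = 2.5 × 132.029561 = 330.073903
V = π·1.75² × L = 9.621128 × 330.073903 = 3175.683103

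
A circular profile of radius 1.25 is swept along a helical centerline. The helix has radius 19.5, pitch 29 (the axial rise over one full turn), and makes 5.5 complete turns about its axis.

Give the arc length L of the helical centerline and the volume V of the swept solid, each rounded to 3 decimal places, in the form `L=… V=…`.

2πR = 2π·19.5 = 122.522113
per-turn = √(122.522113² + 29²) = √(15011.6683 + 841) = √15852.6683 = 125.907380
L = 5.5 × 125.907380 = 692.490589
V = π·1.25² × L = 4.908739 × 692.490589 = 3399.255230

L=692.491 V=3399.255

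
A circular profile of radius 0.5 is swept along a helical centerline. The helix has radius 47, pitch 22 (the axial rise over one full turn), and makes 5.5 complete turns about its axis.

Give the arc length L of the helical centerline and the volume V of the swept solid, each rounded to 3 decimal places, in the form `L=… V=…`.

L=1628.704 V=1279.181

2πR = 2π·47 = 295.309709
per-turn = √(295.309709² + 22²) = √(87207.8245 + 484) = √87691.8245 = 296.128054
L = 5.5 × 296.128054 = 1628.704298
V = π·0.5² × L = 0.785398 × 1628.704298 = 1279.181364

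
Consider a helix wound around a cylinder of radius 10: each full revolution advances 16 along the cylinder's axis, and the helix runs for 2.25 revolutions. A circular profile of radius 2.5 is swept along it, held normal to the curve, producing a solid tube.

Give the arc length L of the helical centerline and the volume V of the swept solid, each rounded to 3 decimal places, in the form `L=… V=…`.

L=145.883 V=2864.413

2πR = 2π·10 = 62.831853
per-turn = √(62.831853² + 16²) = √(3947.8418 + 256) = √4203.8418 = 64.837040
L = 2.25 × 64.837040 = 145.883340
V = π·2.5² × L = 19.634954 × 145.883340 = 2864.412684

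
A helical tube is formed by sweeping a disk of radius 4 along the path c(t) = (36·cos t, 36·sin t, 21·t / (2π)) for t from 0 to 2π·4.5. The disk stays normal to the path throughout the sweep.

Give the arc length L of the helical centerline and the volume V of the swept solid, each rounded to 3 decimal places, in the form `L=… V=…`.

2πR = 2π·36 = 226.194671
per-turn = √(226.194671² + 21²) = √(51164.0292 + 441) = √51605.0292 = 227.167404
L = 4.5 × 227.167404 = 1022.253316
V = π·4² × L = 50.265482 × 1022.253316 = 51384.056111

L=1022.253 V=51384.056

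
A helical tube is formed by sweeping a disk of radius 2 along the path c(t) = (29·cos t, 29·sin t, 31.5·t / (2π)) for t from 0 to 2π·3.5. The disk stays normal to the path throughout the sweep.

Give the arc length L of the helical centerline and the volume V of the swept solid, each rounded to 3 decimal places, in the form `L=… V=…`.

L=647.203 V=8132.991

2πR = 2π·29 = 182.212374
per-turn = √(182.212374² + 31.5²) = √(33201.3492 + 992.25) = √34193.5992 = 184.915114
L = 3.5 × 184.915114 = 647.202897
V = π·2² × L = 12.566371 × 647.202897 = 8132.991470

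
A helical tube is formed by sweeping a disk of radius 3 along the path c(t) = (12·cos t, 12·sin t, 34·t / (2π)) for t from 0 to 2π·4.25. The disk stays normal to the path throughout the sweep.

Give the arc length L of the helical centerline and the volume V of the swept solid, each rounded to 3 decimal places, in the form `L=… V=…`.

L=351.516 V=9938.885

2πR = 2π·12 = 75.398224
per-turn = √(75.398224² + 34²) = √(5684.8921 + 1156) = √6840.8921 = 82.709686
L = 4.25 × 82.709686 = 351.516165
V = π·3² × L = 28.274334 × 351.516165 = 9938.885412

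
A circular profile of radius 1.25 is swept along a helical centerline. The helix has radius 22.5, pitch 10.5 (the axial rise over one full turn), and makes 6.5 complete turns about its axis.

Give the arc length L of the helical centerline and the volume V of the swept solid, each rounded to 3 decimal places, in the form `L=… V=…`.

L=921.447 V=4523.142

2πR = 2π·22.5 = 141.371669
per-turn = √(141.371669² + 10.5²) = √(19985.9489 + 110.25) = √20096.1989 = 141.761063
L = 6.5 × 141.761063 = 921.446908
V = π·1.25² × L = 4.908739 × 921.446908 = 4523.141932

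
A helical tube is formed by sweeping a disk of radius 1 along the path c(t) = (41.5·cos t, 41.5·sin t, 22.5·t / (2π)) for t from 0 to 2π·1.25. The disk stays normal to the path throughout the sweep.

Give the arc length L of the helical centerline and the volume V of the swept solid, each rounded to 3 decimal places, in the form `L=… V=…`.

2πR = 2π·41.5 = 260.752190
per-turn = √(260.752190² + 22.5²) = √(67991.7047 + 506.25) = √68497.9547 = 261.721139
L = 1.25 × 261.721139 = 327.151424
V = π·1² × L = 3.141593 × 327.151424 = 1027.776510

L=327.151 V=1027.777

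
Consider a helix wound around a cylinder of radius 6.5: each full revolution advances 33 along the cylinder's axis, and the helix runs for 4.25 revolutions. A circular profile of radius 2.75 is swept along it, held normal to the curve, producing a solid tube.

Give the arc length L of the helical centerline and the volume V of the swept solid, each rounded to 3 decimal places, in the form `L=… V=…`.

L=223.154 V=5301.755

2πR = 2π·6.5 = 40.840704
per-turn = √(40.840704² + 33²) = √(1667.9631 + 1089) = √2756.9631 = 52.506791
L = 4.25 × 52.506791 = 223.153863
V = π·2.75² × L = 23.758294 × 223.153863 = 5301.755195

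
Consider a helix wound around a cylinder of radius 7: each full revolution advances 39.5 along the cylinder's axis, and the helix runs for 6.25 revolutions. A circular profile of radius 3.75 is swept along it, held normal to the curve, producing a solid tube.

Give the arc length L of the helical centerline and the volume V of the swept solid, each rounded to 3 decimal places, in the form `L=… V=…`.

2πR = 2π·7 = 43.982297
per-turn = √(43.982297² + 39.5²) = √(1934.4425 + 1560.25) = √3494.6925 = 59.115924
L = 6.25 × 59.115924 = 369.474525
V = π·3.75² × L = 44.178647 × 369.474525 = 16322.884483

L=369.475 V=16322.884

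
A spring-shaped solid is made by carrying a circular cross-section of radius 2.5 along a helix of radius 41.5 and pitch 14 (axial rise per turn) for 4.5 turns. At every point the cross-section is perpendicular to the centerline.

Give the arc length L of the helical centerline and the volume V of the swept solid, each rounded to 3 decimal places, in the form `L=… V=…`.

2πR = 2π·41.5 = 260.752190
per-turn = √(260.752190² + 14²) = √(67991.7047 + 196) = √68187.7047 = 261.127756
L = 4.5 × 261.127756 = 1175.074900
V = π·2.5² × L = 19.634954 × 1175.074900 = 23072.541707

L=1175.075 V=23072.542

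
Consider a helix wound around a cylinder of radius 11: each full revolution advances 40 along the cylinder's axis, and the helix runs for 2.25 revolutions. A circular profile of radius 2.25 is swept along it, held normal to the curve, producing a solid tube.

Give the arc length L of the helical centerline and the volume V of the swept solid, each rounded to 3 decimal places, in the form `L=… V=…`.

L=179.675 V=2857.603

2πR = 2π·11 = 69.115038
per-turn = √(69.115038² + 40²) = √(4776.8885 + 1600) = √6376.8885 = 79.855423
L = 2.25 × 79.855423 = 179.674701
V = π·2.25² × L = 15.904313 × 179.674701 = 2857.602649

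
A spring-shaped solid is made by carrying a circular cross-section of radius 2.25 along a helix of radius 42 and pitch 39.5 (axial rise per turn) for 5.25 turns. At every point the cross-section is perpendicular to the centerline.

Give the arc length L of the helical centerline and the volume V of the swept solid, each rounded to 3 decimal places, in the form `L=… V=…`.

2πR = 2π·42 = 263.893783
per-turn = √(263.893783² + 39.5²) = √(69639.9287 + 1560.25) = √71200.1787 = 266.833616
L = 5.25 × 266.833616 = 1400.876484
V = π·2.25² × L = 15.904313 × 1400.876484 = 22279.977812

L=1400.876 V=22279.978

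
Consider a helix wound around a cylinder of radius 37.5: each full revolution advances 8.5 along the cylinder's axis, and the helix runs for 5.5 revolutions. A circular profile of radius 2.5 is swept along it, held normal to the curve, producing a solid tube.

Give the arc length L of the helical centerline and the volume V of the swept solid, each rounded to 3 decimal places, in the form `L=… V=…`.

2πR = 2π·37.5 = 235.619449
per-turn = √(235.619449² + 8.5²) = √(55516.5248 + 72.25) = √55588.7748 = 235.772718
L = 5.5 × 235.772718 = 1296.749951
V = π·2.5² × L = 19.634954 × 1296.749951 = 25461.625755

L=1296.750 V=25461.626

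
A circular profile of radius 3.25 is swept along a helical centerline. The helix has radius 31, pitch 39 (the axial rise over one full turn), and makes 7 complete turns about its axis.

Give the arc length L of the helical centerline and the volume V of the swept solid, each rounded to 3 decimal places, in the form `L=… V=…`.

2πR = 2π·31 = 194.778745
per-turn = √(194.778745² + 39²) = √(37938.7593 + 1521) = √39459.7593 = 198.644807
L = 7 × 198.644807 = 1390.513648
V = π·3.25² × L = 33.183072 × 1390.513648 = 46141.515075

L=1390.514 V=46141.515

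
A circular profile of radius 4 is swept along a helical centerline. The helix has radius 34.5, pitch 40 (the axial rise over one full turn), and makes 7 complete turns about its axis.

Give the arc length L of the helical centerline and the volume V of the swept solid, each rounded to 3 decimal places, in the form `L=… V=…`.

2πR = 2π·34.5 = 216.769893
per-turn = √(216.769893² + 40²) = √(46989.1866 + 1600) = √48589.1866 = 220.429550
L = 7 × 220.429550 = 1543.006851
V = π·4² × L = 50.265482 × 1543.006851 = 77559.983783

L=1543.007 V=77559.984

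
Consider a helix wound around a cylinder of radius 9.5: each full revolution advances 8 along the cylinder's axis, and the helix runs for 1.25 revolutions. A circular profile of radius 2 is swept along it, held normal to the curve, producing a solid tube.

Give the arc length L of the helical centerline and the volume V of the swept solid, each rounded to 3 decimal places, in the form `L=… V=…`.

L=75.280 V=945.996

2πR = 2π·9.5 = 59.690260
per-turn = √(59.690260² + 8²) = √(3562.9272 + 64) = √3626.9272 = 60.223975
L = 1.25 × 60.223975 = 75.279969
V = π·2² × L = 12.566371 × 75.279969 = 945.995990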